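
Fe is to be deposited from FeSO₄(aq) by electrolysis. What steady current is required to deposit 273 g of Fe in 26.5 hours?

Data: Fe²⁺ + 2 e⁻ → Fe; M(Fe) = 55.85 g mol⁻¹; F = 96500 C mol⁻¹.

9.89 A

n(Fe) = 273 / 55.85 = 4.888 mol.
n(e⁻) = 2 × 4.888 = 9.776 mol.
Q = n(e⁻)·F = 9.776 × 96500 = 943400 C.
I = Q/t = 943400 / 95400 s = 9.89 A.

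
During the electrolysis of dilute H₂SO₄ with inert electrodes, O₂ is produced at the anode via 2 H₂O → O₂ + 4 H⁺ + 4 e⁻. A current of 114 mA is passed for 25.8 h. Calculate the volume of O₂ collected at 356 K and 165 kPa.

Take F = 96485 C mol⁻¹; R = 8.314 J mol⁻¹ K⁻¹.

0.492 L

Q = I·t = 0.1140 A × 92880 s = 10590 C.
n(e⁻) = Q/F = 10590 / 96485 = 0.1097 mol.
4 electrons are transferred per O₂ molecule, so n(O₂) = 0.1097 / 4 = 0.02744 mol.
V = nRT/P = (0.02744 × 8.314 × 356) / (165 × 10³ Pa) = 4.92 × 10⁻⁴ m³ = 0.492 L.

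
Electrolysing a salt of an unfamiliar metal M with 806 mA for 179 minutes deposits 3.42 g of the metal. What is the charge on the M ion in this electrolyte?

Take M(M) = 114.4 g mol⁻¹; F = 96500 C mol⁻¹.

+3

Q = I·t = 0.8060 A × 10740 s = 8656 C, so n(e⁻) = 8656/96500 = 0.08970 mol.
n(M) deposited = 3.42 / 114.4 = 0.02990 mol.
Electrons per atom = n(e⁻)/n(M) = 0.08970 / 0.02990 = 3.00 ≈ 3, so the ion is M³⁺.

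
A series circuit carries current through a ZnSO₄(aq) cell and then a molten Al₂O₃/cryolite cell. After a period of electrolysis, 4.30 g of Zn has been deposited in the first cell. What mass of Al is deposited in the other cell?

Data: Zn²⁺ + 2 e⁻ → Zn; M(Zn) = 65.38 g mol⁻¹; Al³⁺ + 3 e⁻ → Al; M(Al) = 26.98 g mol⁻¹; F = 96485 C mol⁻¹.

1.18 g

n(Zn) = 4.30 / 65.38 = 0.06577 mol.
Since Zn²⁺ + 2 e⁻ → Zn, n(e⁻) passed = 2 × 0.06577 = 0.1315 mol.
Cells in series carry the same charge, so the same 0.1315 mol of electrons passes through cell 2.
Al³⁺ + 3 e⁻ → Al, so n(Al) = 0.1315 / 3 = 0.04385 mol.
m(Al) = 0.04385 × 26.98 = 1.18 g.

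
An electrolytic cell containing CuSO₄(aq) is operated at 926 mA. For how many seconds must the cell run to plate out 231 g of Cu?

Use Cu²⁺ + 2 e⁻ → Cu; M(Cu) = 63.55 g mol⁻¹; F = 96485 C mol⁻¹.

n(Cu) = m/M = 231 / 63.55 = 3.635 mol.
Each Cu atom requires 2 electrons, so n(e⁻) = 2 × 3.635 = 7.270 mol.
Q = n(e⁻)·F = 7.270 × 96485 = 701400 C.
t = Q/I = 701400 / 0.9260 A = 757500 s.

7.57 × 10⁵ s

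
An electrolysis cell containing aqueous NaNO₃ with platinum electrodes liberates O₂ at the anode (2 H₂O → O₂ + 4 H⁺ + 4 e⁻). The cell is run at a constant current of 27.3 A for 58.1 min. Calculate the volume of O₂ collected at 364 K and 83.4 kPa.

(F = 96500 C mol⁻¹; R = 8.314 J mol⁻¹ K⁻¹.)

Q = I·t = 27.30 A × 3486.0 s = 95170 C.
n(e⁻) = Q/F = 95170 / 96500 = 0.9862 mol.
4 electrons are transferred per O₂ molecule, so n(O₂) = 0.9862 / 4 = 0.2465 mol.
V = nRT/P = (0.2465 × 8.314 × 364) / (83.4 × 10³ Pa) = 0.00895 m³ = 8.95 L.

8.95 L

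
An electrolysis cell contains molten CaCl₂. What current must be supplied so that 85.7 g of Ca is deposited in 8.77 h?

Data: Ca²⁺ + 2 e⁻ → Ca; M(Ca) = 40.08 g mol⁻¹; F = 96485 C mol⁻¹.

13.1 A

n(Ca) = 85.7 / 40.08 = 2.138 mol.
n(e⁻) = 2 × 2.138 = 4.276 mol.
Q = n(e⁻)·F = 4.276 × 96485 = 412600 C.
I = Q/t = 412600 / 31572 s = 13.1 A.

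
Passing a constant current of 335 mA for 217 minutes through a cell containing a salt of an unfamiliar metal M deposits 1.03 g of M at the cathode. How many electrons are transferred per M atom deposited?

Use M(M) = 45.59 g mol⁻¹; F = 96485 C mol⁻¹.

Q = I·t = 0.3350 A × 13020 s = 4362 C, so n(e⁻) = 4362/96485 = 0.04521 mol.
n(M) deposited = 1.03 / 45.59 = 0.02259 mol.
Electrons per atom = n(e⁻)/n(M) = 0.04521 / 0.02259 = 2.00 ≈ 2, so the ion is M²⁺.

2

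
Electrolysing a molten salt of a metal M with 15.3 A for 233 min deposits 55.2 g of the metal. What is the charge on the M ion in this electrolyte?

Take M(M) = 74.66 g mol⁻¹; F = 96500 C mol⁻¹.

+3

Q = I·t = 15.30 A × 13980 s = 213900 C, so n(e⁻) = 213900/96500 = 2.217 mol.
n(M) deposited = 55.2 / 74.66 = 0.7394 mol.
Electrons per atom = n(e⁻)/n(M) = 2.217 / 0.7394 = 3.00 ≈ 3, so the ion is M³⁺.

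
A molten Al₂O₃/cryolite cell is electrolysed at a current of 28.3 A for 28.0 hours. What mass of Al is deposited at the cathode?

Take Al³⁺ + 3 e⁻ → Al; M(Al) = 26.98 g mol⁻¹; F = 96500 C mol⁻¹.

266 g

Q = I·t = 28.30 A × 100800 s = 2853000 C.
n(e⁻) = Q/F = 2853000 / 96500 = 29.56 mol.
Al³⁺ + 3 e⁻ → Al, so n(Al) = n(e⁻)/3 = 9.854 mol.
m = n·M = 9.854 × 26.98 = 266 g.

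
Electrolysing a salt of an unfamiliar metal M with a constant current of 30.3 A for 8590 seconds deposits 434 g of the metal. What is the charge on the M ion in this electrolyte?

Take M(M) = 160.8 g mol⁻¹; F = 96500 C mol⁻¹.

+1

Q = I·t = 30.30 A × 8590.0 s = 260300 C, so n(e⁻) = 260300/96500 = 2.697 mol.
n(M) deposited = 434 / 160.8 = 2.699 mol.
Electrons per atom = n(e⁻)/n(M) = 2.697 / 2.699 = 0.999 ≈ 1, so the ion is M⁺.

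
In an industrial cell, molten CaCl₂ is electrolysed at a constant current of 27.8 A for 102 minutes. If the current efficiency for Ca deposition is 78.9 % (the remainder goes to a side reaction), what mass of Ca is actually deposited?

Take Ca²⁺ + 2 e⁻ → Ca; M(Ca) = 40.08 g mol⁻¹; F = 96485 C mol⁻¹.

Q = I·t = 27.80 × 6120.0 = 170100 C.
n(e⁻) = 170100/96485 = 1.763 mol; theoretically n(Ca) = 1.763/2 = 0.8817 mol, m_theo = 35.34 g.
At 78.9 % efficiency, m_actual = 0.789 × 35.34 = 27.9 g.

27.9 g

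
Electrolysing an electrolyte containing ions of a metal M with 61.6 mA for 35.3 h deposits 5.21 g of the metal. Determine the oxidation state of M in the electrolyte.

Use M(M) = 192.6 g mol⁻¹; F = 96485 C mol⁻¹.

+3

Q = I·t = 0.06160 A × 127080 s = 7828 C, so n(e⁻) = 7828/96485 = 0.08113 mol.
n(M) deposited = 5.21 / 192.6 = 0.02705 mol.
Electrons per atom = n(e⁻)/n(M) = 0.08113 / 0.02705 = 3.00 ≈ 3, so the ion is M³⁺.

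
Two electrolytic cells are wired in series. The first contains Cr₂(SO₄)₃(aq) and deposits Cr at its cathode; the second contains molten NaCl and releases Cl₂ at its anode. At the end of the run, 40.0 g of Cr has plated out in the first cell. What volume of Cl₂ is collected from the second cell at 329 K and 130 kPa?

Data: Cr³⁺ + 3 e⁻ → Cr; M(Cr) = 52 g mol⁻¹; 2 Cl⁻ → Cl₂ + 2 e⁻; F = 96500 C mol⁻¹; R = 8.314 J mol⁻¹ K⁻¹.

n(Cr) = 40.0 / 52 = 0.7692 mol, so n(e⁻) = 3 × 0.7692 = 2.308 mol.
The cells are in series, so the same 2.308 mol of electrons passes through the second cell.
2 Cl⁻ → Cl₂ + 2 e⁻ — 2 mol e⁻ per mol Cl₂, so n(Cl₂) = 2.308/2 = 1.154 mol.
V = nRT/P = (1.154 × 8.314 × 329) / (130 × 10³) = 0.0243 m³ = 24.3 L.

24.3 L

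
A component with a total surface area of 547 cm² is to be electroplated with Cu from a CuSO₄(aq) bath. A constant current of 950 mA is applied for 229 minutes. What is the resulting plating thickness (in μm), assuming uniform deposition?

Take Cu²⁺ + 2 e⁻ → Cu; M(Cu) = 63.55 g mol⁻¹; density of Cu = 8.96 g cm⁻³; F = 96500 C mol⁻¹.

8.77 μm

Q = I·t = 0.9500 × 13740 = 13050 C; n(e⁻) = 0.1353 mol.
n(Cu) = n(e⁻)/2 = 0.06763 mol, so m = 0.06763 × 63.55 = 4.298 g.
Volume = m/ρ = 4.298 / 8.96 = 0.4797 cm³.
Thickness = V/A = 0.4797 / 547 = 8.77 × 10⁻⁴ cm = 8.77 μm.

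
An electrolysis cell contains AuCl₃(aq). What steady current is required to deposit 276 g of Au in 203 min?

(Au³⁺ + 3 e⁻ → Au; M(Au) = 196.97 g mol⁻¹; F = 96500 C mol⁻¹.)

n(Au) = 276 / 196.97 = 1.401 mol.
n(e⁻) = 3 × 1.401 = 4.204 mol.
Q = n(e⁻)·F = 4.204 × 96500 = 405700 C.
I = Q/t = 405700 / 12180 s = 33.3 A.

33.3 A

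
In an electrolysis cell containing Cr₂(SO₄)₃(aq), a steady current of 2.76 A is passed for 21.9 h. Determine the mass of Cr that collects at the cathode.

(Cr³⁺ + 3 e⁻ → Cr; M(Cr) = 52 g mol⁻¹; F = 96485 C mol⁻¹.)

39.1 g

Q = I·t = 2.760 A × 78840 s = 217600 C.
n(e⁻) = Q/F = 217600 / 96485 = 2.255 mol.
Cr³⁺ + 3 e⁻ → Cr, so n(Cr) = n(e⁻)/3 = 0.7518 mol.
m = n·M = 0.7518 × 52 = 39.1 g.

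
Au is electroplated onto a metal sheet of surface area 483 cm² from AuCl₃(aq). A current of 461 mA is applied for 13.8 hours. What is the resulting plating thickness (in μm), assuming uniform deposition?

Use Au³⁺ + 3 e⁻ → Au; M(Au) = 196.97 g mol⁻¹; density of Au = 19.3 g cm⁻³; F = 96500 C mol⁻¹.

16.7 μm

Q = I·t = 0.4610 × 49680 = 22900 C; n(e⁻) = 0.2373 mol.
n(Au) = n(e⁻)/3 = 0.07911 mol, so m = 0.07911 × 196.97 = 15.58 g.
Volume = m/ρ = 15.58 / 19.3 = 0.8074 cm³.
Thickness = V/A = 0.8074 / 483 = 0.00167 cm = 16.7 μm.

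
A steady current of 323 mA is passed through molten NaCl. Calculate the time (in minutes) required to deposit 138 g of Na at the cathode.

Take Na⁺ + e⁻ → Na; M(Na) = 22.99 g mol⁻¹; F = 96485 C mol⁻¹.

29900 min

n(Na) = m/M = 138 / 22.99 = 6.003 mol.
Each Na atom requires 1 electron, so n(e⁻) = 1 × 6.003 = 6.003 mol.
Q = n(e⁻)·F = 6.003 × 96485 = 579200 C.
t = Q/I = 579200 / 0.3230 A = 1793000 s = 29900 min.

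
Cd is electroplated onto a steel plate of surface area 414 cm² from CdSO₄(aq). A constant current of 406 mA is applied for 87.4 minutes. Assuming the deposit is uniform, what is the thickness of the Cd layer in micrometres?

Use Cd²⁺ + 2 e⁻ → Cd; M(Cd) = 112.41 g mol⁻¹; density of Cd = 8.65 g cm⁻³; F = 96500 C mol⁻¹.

3.46 μm

Q = I·t = 0.4060 × 5244.0 = 2129 C; n(e⁻) = 0.02206 mol.
n(Cd) = n(e⁻)/2 = 0.01103 mol, so m = 0.01103 × 112.41 = 1.240 g.
Volume = m/ρ = 1.240 / 8.65 = 0.1434 cm³.
Thickness = V/A = 0.1434 / 414 = 3.46 × 10⁻⁴ cm = 3.46 μm.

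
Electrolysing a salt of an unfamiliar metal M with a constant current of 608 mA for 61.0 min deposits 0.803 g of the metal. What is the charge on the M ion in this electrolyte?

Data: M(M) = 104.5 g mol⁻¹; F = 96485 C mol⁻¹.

+3

Q = I·t = 0.6080 A × 3660.0 s = 2225 C, so n(e⁻) = 2225/96485 = 0.02306 mol.
n(M) deposited = 0.803 / 104.5 = 0.007684 mol.
Electrons per atom = n(e⁻)/n(M) = 0.02306 / 0.007684 = 3.00 ≈ 3, so the ion is M³⁺.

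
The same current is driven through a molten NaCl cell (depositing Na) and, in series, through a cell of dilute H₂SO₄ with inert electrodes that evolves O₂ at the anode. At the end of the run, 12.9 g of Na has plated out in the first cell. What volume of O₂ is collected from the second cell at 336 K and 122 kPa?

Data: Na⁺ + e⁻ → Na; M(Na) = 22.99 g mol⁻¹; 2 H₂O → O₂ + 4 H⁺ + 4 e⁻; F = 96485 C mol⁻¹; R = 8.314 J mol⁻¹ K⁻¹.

n(Na) = 12.9 / 22.99 = 0.5611 mol, so n(e⁻) = 1 × 0.5611 = 0.5611 mol.
The cells are in series, so the same 0.5611 mol of electrons passes through the second cell.
2 H₂O → O₂ + 4 H⁺ + 4 e⁻ — 4 mol e⁻ per mol O₂, so n(O₂) = 0.5611/4 = 0.1403 mol.
V = nRT/P = (0.1403 × 8.314 × 336) / (122 × 10³) = 0.00321 m³ = 3.21 L.

3.21 L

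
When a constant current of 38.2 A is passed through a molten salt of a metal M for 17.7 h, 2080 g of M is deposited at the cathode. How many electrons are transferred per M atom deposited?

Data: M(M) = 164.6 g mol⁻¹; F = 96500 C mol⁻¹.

2

Q = I·t = 38.20 A × 63720 s = 2434000 C, so n(e⁻) = 2434000/96500 = 25.22 mol.
n(M) deposited = 2080 / 164.6 = 12.64 mol.
Electrons per atom = n(e⁻)/n(M) = 25.22 / 12.64 = 2.00 ≈ 2, so the ion is M²⁺.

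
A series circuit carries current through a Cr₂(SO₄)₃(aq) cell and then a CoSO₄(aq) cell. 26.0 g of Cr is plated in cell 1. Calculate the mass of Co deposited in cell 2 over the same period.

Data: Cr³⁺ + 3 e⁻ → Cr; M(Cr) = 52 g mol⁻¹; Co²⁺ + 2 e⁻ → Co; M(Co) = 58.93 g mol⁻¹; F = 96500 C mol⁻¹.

n(Cr) = 26.0 / 52 = 0.5000 mol.
Since Cr³⁺ + 3 e⁻ → Cr, n(e⁻) passed = 3 × 0.5000 = 1.500 mol.
Cells in series carry the same charge, so the same 1.500 mol of electrons passes through cell 2.
Co²⁺ + 2 e⁻ → Co, so n(Co) = 1.500 / 2 = 0.7500 mol.
m(Co) = 0.7500 × 58.93 = 44.2 g.

44.2 g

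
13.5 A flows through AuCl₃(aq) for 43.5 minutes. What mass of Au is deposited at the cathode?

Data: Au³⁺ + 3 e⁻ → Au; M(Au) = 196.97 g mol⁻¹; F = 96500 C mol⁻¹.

Q = I·t = 13.50 A × 2610.0 s = 35240 C.
n(e⁻) = Q/F = 35240 / 96500 = 0.3651 mol.
Au³⁺ + 3 e⁻ → Au, so n(Au) = n(e⁻)/3 = 0.1217 mol.
m = n·M = 0.1217 × 196.97 = 24.0 g.

24.0 g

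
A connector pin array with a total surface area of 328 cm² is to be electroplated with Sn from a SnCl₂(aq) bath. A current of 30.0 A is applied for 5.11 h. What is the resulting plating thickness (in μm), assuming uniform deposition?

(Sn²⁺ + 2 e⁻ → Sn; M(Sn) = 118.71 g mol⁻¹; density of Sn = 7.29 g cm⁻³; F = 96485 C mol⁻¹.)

1420 μm

Q = I·t = 30.00 × 18396 = 551900 C; n(e⁻) = 5.720 mol.
n(Sn) = n(e⁻)/2 = 2.860 mol, so m = 2.860 × 118.71 = 339.5 g.
Volume = m/ρ = 339.5 / 7.29 = 46.57 cm³.
Thickness = V/A = 46.57 / 328 = 0.142 cm = 1420 μm.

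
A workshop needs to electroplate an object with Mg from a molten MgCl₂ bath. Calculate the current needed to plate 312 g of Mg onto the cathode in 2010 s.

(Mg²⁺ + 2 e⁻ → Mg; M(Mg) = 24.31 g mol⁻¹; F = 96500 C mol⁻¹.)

1230 A

n(Mg) = 312 / 24.31 = 12.83 mol.
n(e⁻) = 2 × 12.83 = 25.67 mol.
Q = n(e⁻)·F = 25.67 × 96500 = 2477000 C.
I = Q/t = 2477000 / 2010.0 s = 1230 A.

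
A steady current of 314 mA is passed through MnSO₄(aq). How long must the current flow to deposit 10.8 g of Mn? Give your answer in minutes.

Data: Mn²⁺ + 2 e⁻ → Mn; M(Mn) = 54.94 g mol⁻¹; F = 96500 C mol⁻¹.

2010 min

n(Mn) = m/M = 10.8 / 54.94 = 0.1966 mol.
Each Mn atom requires 2 electrons, so n(e⁻) = 2 × 0.1966 = 0.3932 mol.
Q = n(e⁻)·F = 0.3932 × 96500 = 37940 C.
t = Q/I = 37940 / 0.3140 A = 120800 s = 2010 min.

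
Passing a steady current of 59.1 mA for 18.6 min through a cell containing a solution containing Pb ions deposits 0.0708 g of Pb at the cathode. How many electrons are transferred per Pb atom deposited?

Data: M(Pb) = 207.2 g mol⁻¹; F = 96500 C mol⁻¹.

Q = I·t = 0.05910 A × 1116.0 s = 65.96 C, so n(e⁻) = 65.96/96500 = 0.0006835 mol.
n(Pb) deposited = 0.0708 / 207.2 = 0.0003417 mol.
Electrons per atom = n(e⁻)/n(Pb) = 0.0006835 / 0.0003417 = 2.00 ≈ 2, so the ion is Pb²⁺.

2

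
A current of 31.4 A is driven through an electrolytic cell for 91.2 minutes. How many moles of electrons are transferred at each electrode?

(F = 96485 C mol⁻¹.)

Q = I·t = 31.40 A × 5472.0 s = 171800 C.
n(e⁻) = Q/F = 171800 / 96485 = 1.78 mol.

1.78 mol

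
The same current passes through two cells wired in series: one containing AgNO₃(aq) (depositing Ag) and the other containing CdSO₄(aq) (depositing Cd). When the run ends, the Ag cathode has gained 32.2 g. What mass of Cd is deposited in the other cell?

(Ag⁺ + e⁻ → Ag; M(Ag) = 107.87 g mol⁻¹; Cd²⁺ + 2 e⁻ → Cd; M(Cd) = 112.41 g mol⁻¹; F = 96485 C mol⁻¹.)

n(Ag) = 32.2 / 107.87 = 0.2985 mol.
Since Ag⁺ + e⁻ → Ag, n(e⁻) passed = 1 × 0.2985 = 0.2985 mol.
Cells in series carry the same charge, so the same 0.2985 mol of electrons passes through cell 2.
Cd²⁺ + 2 e⁻ → Cd, so n(Cd) = 0.2985 / 2 = 0.1493 mol.
m(Cd) = 0.1493 × 112.41 = 16.8 g.

16.8 g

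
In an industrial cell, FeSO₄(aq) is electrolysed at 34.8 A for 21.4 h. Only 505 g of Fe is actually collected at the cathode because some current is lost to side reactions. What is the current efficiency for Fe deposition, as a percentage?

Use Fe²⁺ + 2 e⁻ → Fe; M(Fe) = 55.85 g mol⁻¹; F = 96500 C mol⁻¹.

65.1 %

Q = I·t = 34.80 × 77040 = 2681000 C; n(e⁻) = 2681000/96500 = 27.78 mol.
Theoretical n(Fe) = n(e⁻)/2 = 13.89 mol, i.e. m_theo = 13.89 × 55.85 = 775.8 g.
Efficiency = m_actual / m_theo = 505 / 775.8 = 65.1 %.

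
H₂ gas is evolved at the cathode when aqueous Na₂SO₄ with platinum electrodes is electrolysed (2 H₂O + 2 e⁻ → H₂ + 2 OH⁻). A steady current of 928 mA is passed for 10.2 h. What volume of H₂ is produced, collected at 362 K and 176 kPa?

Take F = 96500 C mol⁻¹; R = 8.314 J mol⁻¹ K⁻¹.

3.02 L

Q = I·t = 0.9280 A × 36720 s = 34080 C.
n(e⁻) = Q/F = 34080 / 96500 = 0.3531 mol.
2 electrons are transferred per H₂ molecule, so n(H₂) = 0.3531 / 2 = 0.1766 mol.
V = nRT/P = (0.1766 × 8.314 × 362) / (176 × 10³ Pa) = 0.00302 m³ = 3.02 L.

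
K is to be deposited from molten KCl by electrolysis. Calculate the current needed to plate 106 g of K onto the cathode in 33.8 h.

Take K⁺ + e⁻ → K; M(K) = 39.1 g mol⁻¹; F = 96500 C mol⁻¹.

n(K) = 106 / 39.1 = 2.711 mol.
n(e⁻) = 1 × 2.711 = 2.711 mol.
Q = n(e⁻)·F = 2.711 × 96500 = 261600 C.
I = Q/t = 261600 / 121680 s = 2.15 A.

2.15 A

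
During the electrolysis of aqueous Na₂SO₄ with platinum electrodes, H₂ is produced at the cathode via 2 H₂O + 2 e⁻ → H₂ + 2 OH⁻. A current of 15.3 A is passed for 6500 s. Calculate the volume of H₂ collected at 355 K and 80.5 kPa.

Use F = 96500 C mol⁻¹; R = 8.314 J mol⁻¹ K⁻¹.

Q = I·t = 15.30 A × 6500.0 s = 99450 C.
n(e⁻) = Q/F = 99450 / 96500 = 1.031 mol.
2 electrons are transferred per H₂ molecule, so n(H₂) = 1.031 / 2 = 0.5153 mol.
V = nRT/P = (0.5153 × 8.314 × 355) / (80.5 × 10³ Pa) = 0.0189 m³ = 18.9 L.

18.9 L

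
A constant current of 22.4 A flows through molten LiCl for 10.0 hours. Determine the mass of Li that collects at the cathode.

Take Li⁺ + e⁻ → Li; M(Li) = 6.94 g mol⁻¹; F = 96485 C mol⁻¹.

Q = I·t = 22.40 A × 36000 s = 806400 C.
n(e⁻) = Q/F = 806400 / 96485 = 8.358 mol.
Li⁺ + e⁻ → Li, so n(Li) = n(e⁻)/1 = 8.358 mol.
m = n·M = 8.358 × 6.94 = 58.0 g.

58.0 g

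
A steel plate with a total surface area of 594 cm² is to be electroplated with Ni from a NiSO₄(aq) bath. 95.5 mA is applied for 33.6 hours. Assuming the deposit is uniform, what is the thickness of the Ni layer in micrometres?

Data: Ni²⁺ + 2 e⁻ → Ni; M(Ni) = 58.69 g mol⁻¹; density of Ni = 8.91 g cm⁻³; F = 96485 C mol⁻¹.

6.64 μm

Q = I·t = 0.09550 × 120960 = 11550 C; n(e⁻) = 0.1197 mol.
n(Ni) = n(e⁻)/2 = 0.05986 mol, so m = 0.05986 × 58.69 = 3.513 g.
Volume = m/ρ = 3.513 / 8.91 = 0.3943 cm³.
Thickness = V/A = 0.3943 / 594 = 6.64 × 10⁻⁴ cm = 6.64 μm.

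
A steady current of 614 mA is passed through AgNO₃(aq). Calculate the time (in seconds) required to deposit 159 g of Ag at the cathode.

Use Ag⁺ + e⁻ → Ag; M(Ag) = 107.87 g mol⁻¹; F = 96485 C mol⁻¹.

n(Ag) = m/M = 159 / 107.87 = 1.474 mol.
Each Ag atom requires 1 electron, so n(e⁻) = 1 × 1.474 = 1.474 mol.
Q = n(e⁻)·F = 1.474 × 96485 = 142200 C.
t = Q/I = 142200 / 0.6140 A = 231600 s.

2.32 × 10⁵ s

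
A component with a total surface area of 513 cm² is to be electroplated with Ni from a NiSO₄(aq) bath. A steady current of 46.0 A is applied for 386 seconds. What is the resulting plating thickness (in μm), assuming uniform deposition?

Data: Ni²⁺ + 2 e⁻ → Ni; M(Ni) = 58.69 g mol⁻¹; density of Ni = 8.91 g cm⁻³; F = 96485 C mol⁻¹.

11.8 μm

Q = I·t = 46.00 × 386.00 = 17760 C; n(e⁻) = 0.1840 mol.
n(Ni) = n(e⁻)/2 = 0.09201 mol, so m = 0.09201 × 58.69 = 5.400 g.
Volume = m/ρ = 5.400 / 8.91 = 0.6061 cm³.
Thickness = V/A = 0.6061 / 513 = 0.00118 cm = 11.8 μm.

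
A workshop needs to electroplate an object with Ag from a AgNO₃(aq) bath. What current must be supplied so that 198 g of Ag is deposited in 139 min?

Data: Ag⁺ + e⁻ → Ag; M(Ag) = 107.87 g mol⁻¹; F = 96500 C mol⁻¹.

n(Ag) = 198 / 107.87 = 1.836 mol.
n(e⁻) = 1 × 1.836 = 1.836 mol.
Q = n(e⁻)·F = 1.836 × 96500 = 177100 C.
I = Q/t = 177100 / 8340.0 s = 21.2 A.

21.2 A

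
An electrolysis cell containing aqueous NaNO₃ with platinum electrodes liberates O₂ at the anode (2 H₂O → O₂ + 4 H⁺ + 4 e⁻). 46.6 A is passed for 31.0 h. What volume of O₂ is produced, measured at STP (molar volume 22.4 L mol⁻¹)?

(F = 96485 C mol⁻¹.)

Q = I·t = 46.60 A × 111600 s = 5201000 C.
n(e⁻) = Q/F = 5201000 / 96485 = 53.90 mol.
4 electrons are transferred per O₂ molecule, so n(O₂) = 53.90 / 4 = 13.48 mol.
V = n × V_m = 13.48 × 22.4 = 302 L.

302 L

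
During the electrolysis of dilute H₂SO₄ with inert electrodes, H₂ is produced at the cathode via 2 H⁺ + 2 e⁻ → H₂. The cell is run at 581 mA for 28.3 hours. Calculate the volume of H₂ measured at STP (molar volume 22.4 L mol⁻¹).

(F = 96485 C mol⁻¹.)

6.87 L

Q = I·t = 0.5810 A × 101880 s = 59190 C.
n(e⁻) = Q/F = 59190 / 96485 = 0.6135 mol.
2 electrons are transferred per H₂ molecule, so n(H₂) = 0.6135 / 2 = 0.3067 mol.
V = n × V_m = 0.3067 × 22.4 = 6.87 L.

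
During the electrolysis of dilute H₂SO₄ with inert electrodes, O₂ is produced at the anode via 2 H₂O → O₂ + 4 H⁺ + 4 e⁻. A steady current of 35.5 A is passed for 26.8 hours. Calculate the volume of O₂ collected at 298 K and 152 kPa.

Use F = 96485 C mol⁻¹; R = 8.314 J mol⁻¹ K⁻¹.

Q = I·t = 35.50 A × 96480 s = 3425000 C.
n(e⁻) = Q/F = 3425000 / 96485 = 35.50 mol.
4 electrons are transferred per O₂ molecule, so n(O₂) = 35.50 / 4 = 8.875 mol.
V = nRT/P = (8.875 × 8.314 × 298) / (152 × 10³ Pa) = 0.145 m³ = 145 L.

145 L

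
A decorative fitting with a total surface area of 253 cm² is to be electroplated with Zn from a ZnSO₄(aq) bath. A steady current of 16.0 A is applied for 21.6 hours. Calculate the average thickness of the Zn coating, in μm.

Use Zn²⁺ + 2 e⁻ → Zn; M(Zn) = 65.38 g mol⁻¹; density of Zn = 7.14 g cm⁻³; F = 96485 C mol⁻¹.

2330 μm

Q = I·t = 16.00 × 77760 = 1244000 C; n(e⁻) = 12.89 mol.
n(Zn) = n(e⁻)/2 = 6.447 mol, so m = 6.447 × 65.38 = 421.5 g.
Volume = m/ρ = 421.5 / 7.14 = 59.04 cm³.
Thickness = V/A = 59.04 / 253 = 0.233 cm = 2330 μm.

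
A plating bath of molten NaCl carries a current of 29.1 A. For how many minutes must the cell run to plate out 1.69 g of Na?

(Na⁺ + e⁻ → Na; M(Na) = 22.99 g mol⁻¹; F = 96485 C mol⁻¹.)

n(Na) = m/M = 1.69 / 22.99 = 0.07351 mol.
Each Na atom requires 1 electron, so n(e⁻) = 1 × 0.07351 = 0.07351 mol.
Q = n(e⁻)·F = 0.07351 × 96485 = 7093 C.
t = Q/I = 7093 / 29.10 A = 243.7 s = 4.06 min.

4.06 min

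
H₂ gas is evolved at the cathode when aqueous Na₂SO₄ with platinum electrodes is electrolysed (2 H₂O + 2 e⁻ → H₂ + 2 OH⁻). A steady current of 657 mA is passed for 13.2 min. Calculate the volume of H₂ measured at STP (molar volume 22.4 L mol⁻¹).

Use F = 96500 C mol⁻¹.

0.0604 L

Q = I·t = 0.6570 A × 792.00 s = 520.3 C.
n(e⁻) = Q/F = 520.3 / 96500 = 0.005392 mol.
2 electrons are transferred per H₂ molecule, so n(H₂) = 0.005392 / 2 = 0.002696 mol.
V = n × V_m = 0.002696 × 22.4 = 0.0604 L.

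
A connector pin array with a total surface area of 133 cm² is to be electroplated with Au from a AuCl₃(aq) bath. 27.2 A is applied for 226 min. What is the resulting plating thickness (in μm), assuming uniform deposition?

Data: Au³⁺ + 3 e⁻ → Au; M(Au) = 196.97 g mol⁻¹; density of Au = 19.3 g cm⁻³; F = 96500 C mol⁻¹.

978 μm

Q = I·t = 27.20 × 13560 = 368800 C; n(e⁻) = 3.822 mol.
n(Au) = n(e⁻)/3 = 1.274 mol, so m = 1.274 × 196.97 = 250.9 g.
Volume = m/ρ = 250.9 / 19.3 = 13.00 cm³.
Thickness = V/A = 13.00 / 133 = 0.0978 cm = 978 μm.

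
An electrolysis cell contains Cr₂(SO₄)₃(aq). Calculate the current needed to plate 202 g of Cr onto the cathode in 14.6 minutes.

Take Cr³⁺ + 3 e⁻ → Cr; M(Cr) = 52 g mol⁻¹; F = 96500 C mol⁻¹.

n(Cr) = 202 / 52 = 3.885 mol.
n(e⁻) = 3 × 3.885 = 11.65 mol.
Q = n(e⁻)·F = 11.65 × 96500 = 1125000 C.
I = Q/t = 1125000 / 876.00 s = 1280 A.

1280 A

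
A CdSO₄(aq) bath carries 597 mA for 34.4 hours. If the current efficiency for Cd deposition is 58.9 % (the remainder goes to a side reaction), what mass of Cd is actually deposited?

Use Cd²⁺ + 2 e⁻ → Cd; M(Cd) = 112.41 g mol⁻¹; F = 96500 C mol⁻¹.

Q = I·t = 0.5970 × 123840 = 73930 C.
n(e⁻) = 73930/96500 = 0.7661 mol; theoretically n(Cd) = 0.7661/2 = 0.3831 mol, m_theo = 43.06 g.
At 58.9 % efficiency, m_actual = 0.589 × 43.06 = 25.4 g.

25.4 g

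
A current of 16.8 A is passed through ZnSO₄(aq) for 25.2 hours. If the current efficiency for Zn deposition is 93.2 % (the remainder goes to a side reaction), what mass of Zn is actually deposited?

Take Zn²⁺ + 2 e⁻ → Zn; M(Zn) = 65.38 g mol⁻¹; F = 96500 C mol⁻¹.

Q = I·t = 16.80 × 90720 = 1524000 C.
n(e⁻) = 1524000/96500 = 15.79 mol; theoretically n(Zn) = 15.79/2 = 7.897 mol, m_theo = 516.3 g.
At 93.2 % efficiency, m_actual = 0.932 × 516.3 = 481 g.

481 g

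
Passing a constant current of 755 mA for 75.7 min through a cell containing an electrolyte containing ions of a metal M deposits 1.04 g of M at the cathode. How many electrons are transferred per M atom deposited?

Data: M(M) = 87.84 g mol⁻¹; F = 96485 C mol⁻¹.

Q = I·t = 0.7550 A × 4542.0 s = 3429 C, so n(e⁻) = 3429/96485 = 0.03554 mol.
n(M) deposited = 1.04 / 87.84 = 0.01184 mol.
Electrons per atom = n(e⁻)/n(M) = 0.03554 / 0.01184 = 3.00 ≈ 3, so the ion is M³⁺.

3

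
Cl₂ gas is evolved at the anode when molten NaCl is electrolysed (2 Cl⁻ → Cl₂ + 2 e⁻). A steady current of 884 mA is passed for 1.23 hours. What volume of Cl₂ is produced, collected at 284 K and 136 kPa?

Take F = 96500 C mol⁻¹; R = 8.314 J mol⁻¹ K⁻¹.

Q = I·t = 0.8840 A × 4428.0 s = 3914 C.
n(e⁻) = Q/F = 3914 / 96500 = 0.04056 mol.
2 electrons are transferred per Cl₂ molecule, so n(Cl₂) = 0.04056 / 2 = 0.02028 mol.
V = nRT/P = (0.02028 × 8.314 × 284) / (136 × 10³ Pa) = 3.52 × 10⁻⁴ m³ = 0.352 L.

0.352 L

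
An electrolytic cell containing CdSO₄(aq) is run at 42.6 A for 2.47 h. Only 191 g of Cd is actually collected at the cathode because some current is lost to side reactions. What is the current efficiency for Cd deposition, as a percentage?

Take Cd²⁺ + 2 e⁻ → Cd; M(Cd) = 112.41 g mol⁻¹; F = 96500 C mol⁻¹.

Q = I·t = 42.60 × 8892.0 = 378800 C; n(e⁻) = 378800/96500 = 3.925 mol.
Theoretical n(Cd) = n(e⁻)/2 = 1.963 mol, i.e. m_theo = 1.963 × 112.41 = 220.6 g.
Efficiency = m_actual / m_theo = 191 / 220.6 = 86.6 %.

86.6 %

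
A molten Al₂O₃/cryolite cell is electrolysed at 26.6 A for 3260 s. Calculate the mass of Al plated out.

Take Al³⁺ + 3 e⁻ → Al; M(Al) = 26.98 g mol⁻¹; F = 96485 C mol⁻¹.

8.08 g

Q = I·t = 26.60 A × 3260.0 s = 86720 C.
n(e⁻) = Q/F = 86720 / 96485 = 0.8988 mol.
Al³⁺ + 3 e⁻ → Al, so n(Al) = n(e⁻)/3 = 0.2996 mol.
m = n·M = 0.2996 × 26.98 = 8.08 g.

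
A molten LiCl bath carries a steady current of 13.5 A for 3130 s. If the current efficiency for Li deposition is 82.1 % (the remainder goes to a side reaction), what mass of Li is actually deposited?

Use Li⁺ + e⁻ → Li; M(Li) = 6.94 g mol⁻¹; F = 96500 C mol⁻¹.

Q = I·t = 13.50 × 3130.0 = 42260 C.
n(e⁻) = 42260/96500 = 0.4379 mol; theoretically n(Li) = 0.4379/1 = 0.4379 mol, m_theo = 3.039 g.
At 82.1 % efficiency, m_actual = 0.821 × 3.039 = 2.49 g.

2.49 g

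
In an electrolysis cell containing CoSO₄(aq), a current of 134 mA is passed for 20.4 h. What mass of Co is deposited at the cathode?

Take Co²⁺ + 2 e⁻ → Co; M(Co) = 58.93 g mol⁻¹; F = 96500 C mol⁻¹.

3.00 g

Q = I·t = 0.1340 A × 73440 s = 9841 C.
n(e⁻) = Q/F = 9841 / 96500 = 0.1020 mol.
Co²⁺ + 2 e⁻ → Co, so n(Co) = n(e⁻)/2 = 0.05099 mol.
m = n·M = 0.05099 × 58.93 = 3.00 g.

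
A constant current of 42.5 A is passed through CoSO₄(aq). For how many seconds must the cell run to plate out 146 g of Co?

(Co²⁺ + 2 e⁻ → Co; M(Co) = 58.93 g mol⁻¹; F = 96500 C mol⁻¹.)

n(Co) = m/M = 146 / 58.93 = 2.478 mol.
Each Co atom requires 2 electrons, so n(e⁻) = 2 × 2.478 = 4.955 mol.
Q = n(e⁻)·F = 4.955 × 96500 = 478200 C.
t = Q/I = 478200 / 42.50 A = 11250 s.

11300 s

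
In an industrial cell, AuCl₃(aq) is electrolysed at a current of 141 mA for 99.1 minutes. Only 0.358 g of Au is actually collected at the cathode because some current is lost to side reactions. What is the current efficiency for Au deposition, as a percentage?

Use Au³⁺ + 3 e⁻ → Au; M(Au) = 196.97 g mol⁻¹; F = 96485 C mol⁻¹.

62.8 %

Q = I·t = 0.1410 × 5946.0 = 838.4 C; n(e⁻) = 838.4/96485 = 0.008689 mol.
Theoretical n(Au) = n(e⁻)/3 = 0.002896 mol, i.e. m_theo = 0.002896 × 196.97 = 0.5705 g.
Efficiency = m_actual / m_theo = 0.358 / 0.5705 = 62.8 %.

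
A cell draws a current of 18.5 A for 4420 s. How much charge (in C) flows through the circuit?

81800 C

Q = I·t = 18.50 A × 4420.0 s = 81800 C.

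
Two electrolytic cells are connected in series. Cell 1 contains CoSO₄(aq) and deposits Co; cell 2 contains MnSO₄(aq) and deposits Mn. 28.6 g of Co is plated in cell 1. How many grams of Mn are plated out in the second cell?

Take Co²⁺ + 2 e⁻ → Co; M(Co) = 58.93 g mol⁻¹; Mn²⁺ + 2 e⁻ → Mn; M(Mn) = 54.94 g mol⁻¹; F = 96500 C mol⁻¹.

26.7 g

n(Co) = 28.6 / 58.93 = 0.4853 mol.
Since Co²⁺ + 2 e⁻ → Co, n(e⁻) passed = 2 × 0.4853 = 0.9706 mol.
Cells in series carry the same charge, so the same 0.9706 mol of electrons passes through cell 2.
Mn²⁺ + 2 e⁻ → Mn, so n(Mn) = 0.9706 / 2 = 0.4853 mol.
m(Mn) = 0.4853 × 54.94 = 26.7 g.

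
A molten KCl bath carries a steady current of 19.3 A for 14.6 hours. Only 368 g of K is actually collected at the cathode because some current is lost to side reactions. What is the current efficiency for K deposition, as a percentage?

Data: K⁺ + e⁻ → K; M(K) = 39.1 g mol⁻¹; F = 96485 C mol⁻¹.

Q = I·t = 19.30 × 52560 = 1014000 C; n(e⁻) = 1014000/96485 = 10.51 mol.
Theoretical n(K) = n(e⁻)/1 = 10.51 mol, i.e. m_theo = 10.51 × 39.1 = 411.1 g.
Efficiency = m_actual / m_theo = 368 / 411.1 = 89.5 %.

89.5 %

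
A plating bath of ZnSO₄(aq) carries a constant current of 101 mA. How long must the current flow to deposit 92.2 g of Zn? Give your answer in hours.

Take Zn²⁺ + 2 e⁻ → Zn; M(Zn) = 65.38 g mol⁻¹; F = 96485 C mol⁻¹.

n(Zn) = m/M = 92.2 / 65.38 = 1.410 mol.
Each Zn atom requires 2 electrons, so n(e⁻) = 2 × 1.410 = 2.820 mol.
Q = n(e⁻)·F = 2.820 × 96485 = 272100 C.
t = Q/I = 272100 / 0.1010 A = 2694000 s = 748 h.

748 h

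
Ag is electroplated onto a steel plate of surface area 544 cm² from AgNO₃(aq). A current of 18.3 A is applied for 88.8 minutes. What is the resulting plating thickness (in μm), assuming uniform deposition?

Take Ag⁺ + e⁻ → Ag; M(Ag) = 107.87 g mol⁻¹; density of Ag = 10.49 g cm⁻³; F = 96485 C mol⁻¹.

191 μm

Q = I·t = 18.30 × 5328.0 = 97500 C; n(e⁻) = 1.011 mol.
n(Ag) = n(e⁻)/1 = 1.011 mol, so m = 1.011 × 107.87 = 109.0 g.
Volume = m/ρ = 109.0 / 10.49 = 10.39 cm³.
Thickness = V/A = 10.39 / 544 = 0.0191 cm = 191 μm.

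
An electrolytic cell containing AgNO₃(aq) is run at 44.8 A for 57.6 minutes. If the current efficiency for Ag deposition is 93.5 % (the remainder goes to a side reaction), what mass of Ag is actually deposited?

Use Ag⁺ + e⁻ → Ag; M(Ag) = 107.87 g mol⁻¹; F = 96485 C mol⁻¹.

Q = I·t = 44.80 × 3456.0 = 154800 C.
n(e⁻) = 154800/96485 = 1.605 mol; theoretically n(Ag) = 1.605/1 = 1.605 mol, m_theo = 173.1 g.
At 93.5 % efficiency, m_actual = 0.935 × 173.1 = 162 g.

162 g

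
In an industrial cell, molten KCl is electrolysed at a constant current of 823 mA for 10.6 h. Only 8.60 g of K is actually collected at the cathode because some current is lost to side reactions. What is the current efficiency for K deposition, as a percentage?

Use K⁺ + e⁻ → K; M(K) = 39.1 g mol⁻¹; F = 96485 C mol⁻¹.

Q = I·t = 0.8230 × 38160 = 31410 C; n(e⁻) = 31410/96485 = 0.3255 mol.
Theoretical n(K) = n(e⁻)/1 = 0.3255 mol, i.e. m_theo = 0.3255 × 39.1 = 12.73 g.
Efficiency = m_actual / m_theo = 8.60 / 12.73 = 67.6 %.

67.6 %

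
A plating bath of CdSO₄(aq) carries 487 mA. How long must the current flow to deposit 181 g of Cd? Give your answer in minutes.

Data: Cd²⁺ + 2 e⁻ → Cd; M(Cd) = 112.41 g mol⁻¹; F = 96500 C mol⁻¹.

n(Cd) = m/M = 181 / 112.41 = 1.610 mol.
Each Cd atom requires 2 electrons, so n(e⁻) = 2 × 1.610 = 3.220 mol.
Q = n(e⁻)·F = 3.220 × 96500 = 310800 C.
t = Q/I = 310800 / 0.4870 A = 638100 s = 10600 min.

10600 min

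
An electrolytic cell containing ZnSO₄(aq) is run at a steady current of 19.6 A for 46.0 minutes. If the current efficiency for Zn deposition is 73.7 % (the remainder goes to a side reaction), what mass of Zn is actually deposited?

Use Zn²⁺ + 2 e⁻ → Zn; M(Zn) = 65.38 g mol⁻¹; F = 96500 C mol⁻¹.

Q = I·t = 19.60 × 2760.0 = 54100 C.
n(e⁻) = 54100/96500 = 0.5606 mol; theoretically n(Zn) = 0.5606/2 = 0.2803 mol, m_theo = 18.33 g.
At 73.7 % efficiency, m_actual = 0.737 × 18.33 = 13.5 g.

13.5 g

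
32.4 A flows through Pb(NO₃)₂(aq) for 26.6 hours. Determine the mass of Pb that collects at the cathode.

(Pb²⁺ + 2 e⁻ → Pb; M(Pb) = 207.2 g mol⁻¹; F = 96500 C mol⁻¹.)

Q = I·t = 32.40 A × 95760 s = 3103000 C.
n(e⁻) = Q/F = 3103000 / 96500 = 32.15 mol.
Pb²⁺ + 2 e⁻ → Pb, so n(Pb) = n(e⁻)/2 = 16.08 mol.
m = n·M = 16.08 × 207.2 = 3330 g.

3330 g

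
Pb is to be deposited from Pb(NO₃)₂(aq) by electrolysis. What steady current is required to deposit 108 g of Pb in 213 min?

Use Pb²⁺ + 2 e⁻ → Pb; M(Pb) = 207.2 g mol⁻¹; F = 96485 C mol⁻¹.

7.87 A

n(Pb) = 108 / 207.2 = 0.5212 mol.
n(e⁻) = 2 × 0.5212 = 1.042 mol.
Q = n(e⁻)·F = 1.042 × 96485 = 100600 C.
I = Q/t = 100600 / 12780 s = 7.87 A.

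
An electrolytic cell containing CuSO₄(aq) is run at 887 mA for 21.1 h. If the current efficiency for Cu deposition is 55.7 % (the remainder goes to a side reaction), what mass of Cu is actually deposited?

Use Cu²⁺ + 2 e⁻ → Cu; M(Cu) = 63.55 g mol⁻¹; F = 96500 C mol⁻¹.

Q = I·t = 0.8870 × 75960 = 67380 C.
n(e⁻) = 67380/96500 = 0.6982 mol; theoretically n(Cu) = 0.6982/2 = 0.3491 mol, m_theo = 22.19 g.
At 55.7 % efficiency, m_actual = 0.557 × 22.19 = 12.4 g.

12.4 g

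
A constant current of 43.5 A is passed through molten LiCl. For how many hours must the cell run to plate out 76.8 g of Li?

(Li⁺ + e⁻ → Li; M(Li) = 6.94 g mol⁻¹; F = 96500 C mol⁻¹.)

n(Li) = m/M = 76.8 / 6.94 = 11.07 mol.
Each Li atom requires 1 electron, so n(e⁻) = 1 × 11.07 = 11.07 mol.
Q = n(e⁻)·F = 11.07 × 96500 = 1068000 C.
t = Q/I = 1068000 / 43.50 A = 24550 s = 6.82 h.

6.82 h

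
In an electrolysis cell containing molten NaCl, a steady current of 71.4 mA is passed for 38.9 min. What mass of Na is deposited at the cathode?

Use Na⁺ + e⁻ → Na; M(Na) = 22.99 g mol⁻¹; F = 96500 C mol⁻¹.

0.0397 g

Q = I·t = 0.07140 A × 2334.0 s = 166.6 C.
n(e⁻) = Q/F = 166.6 / 96500 = 0.001727 mol.
Na⁺ + e⁻ → Na, so n(Na) = n(e⁻)/1 = 0.001727 mol.
m = n·M = 0.001727 × 22.99 = 0.0397 g.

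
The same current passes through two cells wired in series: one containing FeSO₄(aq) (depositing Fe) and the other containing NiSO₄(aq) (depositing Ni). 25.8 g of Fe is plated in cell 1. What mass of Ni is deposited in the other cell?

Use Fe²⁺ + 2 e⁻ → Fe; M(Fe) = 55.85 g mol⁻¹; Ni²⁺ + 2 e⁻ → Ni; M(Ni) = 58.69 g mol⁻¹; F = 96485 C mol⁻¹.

27.1 g

n(Fe) = 25.8 / 55.85 = 0.4620 mol.
Since Fe²⁺ + 2 e⁻ → Fe, n(e⁻) passed = 2 × 0.4620 = 0.9239 mol.
Cells in series carry the same charge, so the same 0.9239 mol of electrons passes through cell 2.
Ni²⁺ + 2 e⁻ → Ni, so n(Ni) = 0.9239 / 2 = 0.4620 mol.
m(Ni) = 0.4620 × 58.69 = 27.1 g.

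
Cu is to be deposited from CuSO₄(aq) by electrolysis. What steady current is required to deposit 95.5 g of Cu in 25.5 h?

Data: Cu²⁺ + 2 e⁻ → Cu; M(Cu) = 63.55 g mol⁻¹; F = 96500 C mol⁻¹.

n(Cu) = 95.5 / 63.55 = 1.503 mol.
n(e⁻) = 2 × 1.503 = 3.006 mol.
Q = n(e⁻)·F = 3.006 × 96500 = 290000 C.
I = Q/t = 290000 / 91800 s = 3.16 A.

3.16 A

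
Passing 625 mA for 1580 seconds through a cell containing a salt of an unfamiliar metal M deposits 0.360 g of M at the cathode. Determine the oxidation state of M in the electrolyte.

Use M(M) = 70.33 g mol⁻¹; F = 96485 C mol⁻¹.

Q = I·t = 0.6250 A × 1580.0 s = 987.5 C, so n(e⁻) = 987.5/96485 = 0.01023 mol.
n(M) deposited = 0.360 / 70.33 = 0.005119 mol.
Electrons per atom = n(e⁻)/n(M) = 0.01023 / 0.005119 = 2.00 ≈ 2, so the ion is M²⁺.

+2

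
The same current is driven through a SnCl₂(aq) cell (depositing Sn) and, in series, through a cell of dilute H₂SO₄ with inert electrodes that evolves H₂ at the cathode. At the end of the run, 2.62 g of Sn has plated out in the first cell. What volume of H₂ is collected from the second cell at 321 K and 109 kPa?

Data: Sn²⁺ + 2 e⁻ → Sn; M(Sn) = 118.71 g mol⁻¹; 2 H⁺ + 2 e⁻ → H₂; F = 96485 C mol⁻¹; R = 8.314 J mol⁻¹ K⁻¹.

n(Sn) = 2.62 / 118.71 = 0.02207 mol, so n(e⁻) = 2 × 0.02207 = 0.04414 mol.
The cells are in series, so the same 0.04414 mol of electrons passes through the second cell.
2 H⁺ + 2 e⁻ → H₂ — 2 mol e⁻ per mol H₂, so n(H₂) = 0.04414/2 = 0.02207 mol.
V = nRT/P = (0.02207 × 8.314 × 321) / (109 × 10³) = 5.40 × 10⁻⁴ m³ = 0.540 L.

0.540 L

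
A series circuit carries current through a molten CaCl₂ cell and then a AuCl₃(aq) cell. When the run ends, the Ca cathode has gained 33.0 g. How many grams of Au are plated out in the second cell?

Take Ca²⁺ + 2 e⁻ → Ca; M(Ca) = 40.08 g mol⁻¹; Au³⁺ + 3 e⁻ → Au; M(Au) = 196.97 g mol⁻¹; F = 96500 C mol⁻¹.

n(Ca) = 33.0 / 40.08 = 0.8234 mol.
Since Ca²⁺ + 2 e⁻ → Ca, n(e⁻) passed = 2 × 0.8234 = 1.647 mol.
Cells in series carry the same charge, so the same 1.647 mol of electrons passes through cell 2.
Au³⁺ + 3 e⁻ → Au, so n(Au) = 1.647 / 3 = 0.5489 mol.
m(Au) = 0.5489 × 196.97 = 108 g.

108 g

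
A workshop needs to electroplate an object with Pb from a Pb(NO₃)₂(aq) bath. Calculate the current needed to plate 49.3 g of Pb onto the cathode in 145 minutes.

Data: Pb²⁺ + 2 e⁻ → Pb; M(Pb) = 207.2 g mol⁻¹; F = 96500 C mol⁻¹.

5.28 A

n(Pb) = 49.3 / 207.2 = 0.2379 mol.
n(e⁻) = 2 × 0.2379 = 0.4759 mol.
Q = n(e⁻)·F = 0.4759 × 96500 = 45920 C.
I = Q/t = 45920 / 8700.0 s = 5.28 A.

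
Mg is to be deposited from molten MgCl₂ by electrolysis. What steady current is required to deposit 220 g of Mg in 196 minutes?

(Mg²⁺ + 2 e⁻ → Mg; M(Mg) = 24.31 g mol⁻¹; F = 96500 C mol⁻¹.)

149 A

n(Mg) = 220 / 24.31 = 9.050 mol.
n(e⁻) = 2 × 9.050 = 18.10 mol.
Q = n(e⁻)·F = 18.10 × 96500 = 1747000 C.
I = Q/t = 1747000 / 11760 s = 149 A.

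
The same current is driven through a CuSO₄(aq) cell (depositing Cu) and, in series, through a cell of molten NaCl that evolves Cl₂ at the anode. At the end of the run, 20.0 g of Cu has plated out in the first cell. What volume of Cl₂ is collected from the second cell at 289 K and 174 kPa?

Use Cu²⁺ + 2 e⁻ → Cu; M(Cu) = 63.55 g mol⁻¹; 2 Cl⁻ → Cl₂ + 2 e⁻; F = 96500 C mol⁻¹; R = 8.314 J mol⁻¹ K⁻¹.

4.35 L

n(Cu) = 20.0 / 63.55 = 0.3147 mol, so n(e⁻) = 2 × 0.3147 = 0.6294 mol.
The cells are in series, so the same 0.6294 mol of electrons passes through the second cell.
2 Cl⁻ → Cl₂ + 2 e⁻ — 2 mol e⁻ per mol Cl₂, so n(Cl₂) = 0.6294/2 = 0.3147 mol.
V = nRT/P = (0.3147 × 8.314 × 289) / (174 × 10³) = 0.00435 m³ = 4.35 L.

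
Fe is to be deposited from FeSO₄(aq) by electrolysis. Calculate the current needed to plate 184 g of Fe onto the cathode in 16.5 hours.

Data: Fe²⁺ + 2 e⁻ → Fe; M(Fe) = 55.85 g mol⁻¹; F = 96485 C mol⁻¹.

n(Fe) = 184 / 55.85 = 3.295 mol.
n(e⁻) = 2 × 3.295 = 6.589 mol.
Q = n(e⁻)·F = 6.589 × 96485 = 635700 C.
I = Q/t = 635700 / 59400 s = 10.7 A.

10.7 A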